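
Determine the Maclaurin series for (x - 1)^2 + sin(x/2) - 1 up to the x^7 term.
-x^7/645120 + x^5/3840 - x^3/48 + x^2 - 3·x/2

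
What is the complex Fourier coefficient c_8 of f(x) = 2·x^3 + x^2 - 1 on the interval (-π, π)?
Compute the real Fourier coefficients first: a_8 = 1/16, b_8 = 3/64 - π^2/2.
Then c_8 = (a_8 − i·b_8)/2 = 1/32 - 3·i/128 + i·π^2/4.

Final answer: 1/32 - 3·i/128 + i·π^2/4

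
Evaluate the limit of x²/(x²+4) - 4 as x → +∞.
Evaluate the dominant behaviour as x → +∞; each term tends to a finite value or vanishes.
Limit = -3.

Final answer: -3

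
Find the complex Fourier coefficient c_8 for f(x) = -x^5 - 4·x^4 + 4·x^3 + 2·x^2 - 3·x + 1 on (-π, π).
Compute the real Fourier coefficients first: a_8 = 11/64 - π^2/2, b_8 = -69·π^2/64 + 1743/2048 + π^4/4.
Then c_8 = (a_8 − i·b_8)/2 = -π^2/4 + 11/128 - i·π^4/8 - 1743·i/4096 + 69·i·π^2/128.

Final answer: -π^2/4 + 11/128 - i·π^4/8 - 1743·i/4096 + 69·i·π^2/128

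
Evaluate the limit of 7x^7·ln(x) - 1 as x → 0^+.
The product is a 0·∞ indeterminate form at x → 0⁺.
Rewrite the product as 7·ln(x) / x^(-7) and apply L'Hôpital, or use the standard hierarchy x^(-7) ≫ |ln x| as x → 0⁺.
The indeterminate product → 0, so the limit = -1.

Final answer: -1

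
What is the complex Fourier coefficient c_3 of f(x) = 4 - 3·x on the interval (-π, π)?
Compute the real Fourier coefficients first: a_3 = 0, b_3 = -2.
Then c_3 = (a_3 − i·b_3)/2 = i.

Final answer: i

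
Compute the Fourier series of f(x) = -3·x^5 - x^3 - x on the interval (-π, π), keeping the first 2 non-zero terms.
(-710 - 6·π^4 + 118·π^2)·sin(x) + (-14·π^2 + 22 + 3·π^4)·sin(2·x)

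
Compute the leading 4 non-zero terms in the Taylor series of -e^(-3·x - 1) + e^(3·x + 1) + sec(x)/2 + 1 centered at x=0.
x^3·(9·e^(-1)/2 + 9·e/2) + x^2·(-9·e^(-1)/2 + 1/4 + 9·e/2) + x·(3·e^(-1) + 3·e) - e^(-1) + 3/2 + e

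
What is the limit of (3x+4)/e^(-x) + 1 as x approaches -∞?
The quotient is an ∞/∞ indeterminate form as x → -∞.
Compare growth rates of the dominant terms (exponentials ≫ polynomials ≫ logarithms), or apply L'Hôpital's rule; the quotient → 0.
Adding the constant: 0 + 1 = 1. Limit = 1.

Final answer: 1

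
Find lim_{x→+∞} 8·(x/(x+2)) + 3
Evaluate the dominant behaviour as x → +∞; each term tends to a finite value or vanishes.
Limit = 11.

Final answer: 11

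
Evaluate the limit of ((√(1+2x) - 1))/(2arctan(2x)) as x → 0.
Both numerator and denominator → 0 as x → 0; this is a 0/0 indeterminate form.
Expand each to leading order near x = 0: numerator ~ x, denominator ~ 4·x.
The limit of the ratio is 1/4.

Final answer: 1/4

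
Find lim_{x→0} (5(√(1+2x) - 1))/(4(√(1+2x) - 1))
Both numerator and denominator → 0 as x → 0; this is a 0/0 indeterminate form.
Expand each to leading order near x = 0: numerator ~ 5·x, denominator ~ 4·x.
The limit of the ratio is 5/4.

Final answer: 5/4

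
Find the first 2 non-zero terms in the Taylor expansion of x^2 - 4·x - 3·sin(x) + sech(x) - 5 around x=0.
-7·x - 4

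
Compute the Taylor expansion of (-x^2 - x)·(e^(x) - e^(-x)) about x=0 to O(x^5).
-x^4/3 - 2·x^3 - 2·x^2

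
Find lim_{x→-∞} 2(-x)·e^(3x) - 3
The product is a 0·∞ indeterminate form at x → -∞.
Rewrite the product as 2(-x) / e^(-3x) (an ∞/∞ form) and apply L'Hôpital, or use the standard hierarchy e^(3|x|) ≫ |(-x)| as x → -∞.
The indeterminate product → 0, so the limit = -3.

Final answer: -3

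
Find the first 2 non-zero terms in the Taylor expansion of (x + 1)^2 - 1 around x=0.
x^2 + 2·x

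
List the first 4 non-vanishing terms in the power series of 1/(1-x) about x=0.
x^3 + x^2 + x + 1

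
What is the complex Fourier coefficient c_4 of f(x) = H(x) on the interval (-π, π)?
Compute the real Fourier coefficients first: a_4 = 0, b_4 = 0.
Then c_4 = (a_4 − i·b_4)/2 = 0.

Final answer: 0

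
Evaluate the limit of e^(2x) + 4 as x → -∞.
Evaluate the dominant behaviour as x → -∞; each term tends to a finite value or vanishes.
Limit = 4.

Final answer: 4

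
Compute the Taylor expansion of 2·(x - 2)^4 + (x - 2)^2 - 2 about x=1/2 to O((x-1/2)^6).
83/8 - 30·(x - 1/2) + 28·(x - 1/2)^2 - 12·(x - 1/2)^3 + 2·(x - 1/2)^4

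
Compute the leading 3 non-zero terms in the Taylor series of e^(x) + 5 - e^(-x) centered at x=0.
x^3/3 + 2·x + 5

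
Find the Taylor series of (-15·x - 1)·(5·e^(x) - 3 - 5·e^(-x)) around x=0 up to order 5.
-x^5/12 - 25·x^4 - 5·x^3/3 - 150·x^2 + 35·x + 3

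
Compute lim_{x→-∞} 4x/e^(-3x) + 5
The quotient is an ∞/∞ indeterminate form as x → -∞.
Compare growth rates of the dominant terms (exponentials ≫ polynomials ≫ logarithms), or apply L'Hôpital's rule; the quotient → 0.
Adding the constant: 0 + 5 = 5. Limit = 5.

Final answer: 5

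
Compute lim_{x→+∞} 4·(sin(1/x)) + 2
Evaluate the dominant behaviour as x → +∞; each term tends to a finite value or vanishes.
Limit = 2.

Final answer: 2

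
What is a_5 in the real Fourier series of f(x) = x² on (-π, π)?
a_5 = (1/π) ∫_{-π}^{π} f(x)·cos(5x) dx.
Evaluate the integral (use parity and integration by parts as needed): a_5 = -4/25.

Final answer: -4/25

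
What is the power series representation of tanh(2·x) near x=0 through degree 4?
-8·x^3/3 + 2·x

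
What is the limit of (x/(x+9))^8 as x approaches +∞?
As x → +∞: x/(x+9) = 1/(1 + 9/x) → 1, and the 8th power of a limit-1 base also → 1.
Limit = 1.

Final answer: 1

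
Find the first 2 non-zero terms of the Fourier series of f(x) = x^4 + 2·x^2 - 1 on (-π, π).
(40 - 8·π^2)·cos(x) - 1 + 2·π^2/3 + π^4/5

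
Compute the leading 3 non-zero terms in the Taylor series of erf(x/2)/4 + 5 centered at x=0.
-x^3/(48·√(π)) + x/(4·√(π)) + 5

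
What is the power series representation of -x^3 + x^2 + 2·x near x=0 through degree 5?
-x^3 + x^2 + 2·x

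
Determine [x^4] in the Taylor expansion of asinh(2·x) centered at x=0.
Expand to order 4: asinh(2·x) = -4·x^3/3 + 2·x + O(x^5).
The coefficient of x^4 is 0.

Final answer: 0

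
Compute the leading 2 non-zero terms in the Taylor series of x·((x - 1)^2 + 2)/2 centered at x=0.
-x^2 + 3·x/2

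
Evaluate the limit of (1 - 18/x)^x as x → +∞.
As x → +∞: this is the defining limit (1 - 18/x)^x → e^(-18).
Limit = e^(-18).

Final answer: e^(-18)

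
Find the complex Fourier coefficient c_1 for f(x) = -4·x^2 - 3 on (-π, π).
Compute the real Fourier coefficients first: a_1 = 16, b_1 = 0.
Then c_1 = (a_1 − i·b_1)/2 = 8.

Final answer: 8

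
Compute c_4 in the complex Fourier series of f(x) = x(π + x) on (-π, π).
Compute the real Fourier coefficients first: a_4 = 1/4, b_4 = -π/2.
Then c_4 = (a_4 − i·b_4)/2 = 1/8 + i·π/4.

Final answer: 1/8 + i·π/4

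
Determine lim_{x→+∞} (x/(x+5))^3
As x → +∞: x/(x+5) = 1/(1 + 5/x) → 1, and the 3rd power of a limit-1 base also → 1.
Limit = 1.

Final answer: 1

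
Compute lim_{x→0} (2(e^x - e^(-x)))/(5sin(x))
Both numerator and denominator → 0 as x → 0; this is a 0/0 indeterminate form.
Expand each to leading order near x = 0: numerator ~ 4·x, denominator ~ 5·x.
The limit of the ratio is 4/5.

Final answer: 4/5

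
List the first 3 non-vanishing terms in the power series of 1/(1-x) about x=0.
x^2 + x + 1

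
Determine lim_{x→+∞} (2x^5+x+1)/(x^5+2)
This is an ∞/∞ indeterminate form as x → +∞.
Divide numerator and denominator by x^5 and let the lower-order terms vanish; the leading terms give 2/1 = 2.
Limit = 2.

Final answer: 2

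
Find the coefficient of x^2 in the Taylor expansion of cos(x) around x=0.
Expand to order 2: cos(x) = 1 - x^2/2 + O(x^3).
The coefficient of x^2 is -1/2.

Final answer: -1/2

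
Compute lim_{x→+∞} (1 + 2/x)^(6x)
As x → +∞: write (1 + 2/x)^(6x) = ((1 + 2/x)^x)^6 → (e^2)^6 = e^12.
Limit = e^(12).

Final answer: e^(12)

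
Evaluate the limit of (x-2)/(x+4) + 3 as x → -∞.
Evaluate the dominant behaviour as x → -∞; each term tends to a finite value or vanishes.
Limit = 4.

Final answer: 4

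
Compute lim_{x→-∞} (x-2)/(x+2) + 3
Evaluate the dominant behaviour as x → -∞; each term tends to a finite value or vanishes.
Limit = 4.

Final answer: 4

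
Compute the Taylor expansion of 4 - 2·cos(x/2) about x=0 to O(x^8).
x^6/23040 - x^4/192 + x^2/4 + 2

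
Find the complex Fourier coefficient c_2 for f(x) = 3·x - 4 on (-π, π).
Compute the real Fourier coefficients first: a_2 = 0, b_2 = -3.
Then c_2 = (a_2 − i·b_2)/2 = 3·i/2.

Final answer: 3·i/2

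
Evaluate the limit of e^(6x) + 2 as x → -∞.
Evaluate the dominant behaviour as x → -∞; each term tends to a finite value or vanishes.
Limit = 2.

Final answer: 2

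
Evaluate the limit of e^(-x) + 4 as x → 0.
Direct substitution at x = 0 gives 5.

Final answer: 5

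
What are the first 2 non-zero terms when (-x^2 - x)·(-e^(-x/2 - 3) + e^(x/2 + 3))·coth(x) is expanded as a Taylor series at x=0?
x·(-3·e^(3)/2 + e^(-3)/2) - e^(3) + e^(-3)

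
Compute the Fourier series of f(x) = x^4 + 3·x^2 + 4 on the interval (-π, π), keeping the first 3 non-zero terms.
(36 - 8·π^2)·cos(x) + 2·π^2·cos(2·x) + 4 + π^2 + π^4/5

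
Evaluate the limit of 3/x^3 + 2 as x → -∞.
Evaluate the dominant behaviour as x → -∞; each term tends to a finite value or vanishes.
Limit = 2.

Final answer: 2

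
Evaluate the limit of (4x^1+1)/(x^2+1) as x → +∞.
This is an ∞/∞ indeterminate form as x → +∞.
Divide numerator and denominator by x^2 and let the lower-order terms vanish; the numerator's degree 1 is below the denominator's degree 2, so the quotient → 0.
Limit = 0.

Final answer: 0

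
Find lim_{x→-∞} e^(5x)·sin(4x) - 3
Evaluate the dominant behaviour as x → -∞; each term tends to a finite value or vanishes.
Limit = -3.

Final answer: -3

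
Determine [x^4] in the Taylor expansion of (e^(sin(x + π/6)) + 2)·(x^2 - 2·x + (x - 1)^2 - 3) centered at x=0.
Expand to order 4: (e^(sin(x + π/6)) + 2)·(x^2 - 2·x + (x - 1)^2 - 3) = x^4·(103·e^(1/2)/192 + 7·√(3)·e^(1/2)/12) + x^3·(-e^(1/2)/2 + 31·√(3)·e^(1/2)/24) + x^2·(-2·√(3)·e^(1/2) + 7·e^(1/2)/4 + 4) + x·(-8 - 4·e^(1/2) - √(3)·e^(1/2)) - 4 - 2·e^(1/2) + O(x^5).
The coefficient of x^4 is 103·e^(1/2)/192 + 7·√(3)·e^(1/2)/12.

Final answer: 103·e^(1/2)/192 + 7·√(3)·e^(1/2)/12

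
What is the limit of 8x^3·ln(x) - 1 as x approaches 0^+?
The product is a 0·∞ indeterminate form at x → 0⁺.
Rewrite the product as 8·ln(x) / x^(-3) and apply L'Hôpital, or use the standard hierarchy x^(-3) ≫ |ln x| as x → 0⁺.
The indeterminate product → 0, so the limit = -1.

Final answer: -1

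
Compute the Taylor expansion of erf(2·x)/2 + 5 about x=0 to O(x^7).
16·x^5/(5·√(π)) - 8·x^3/(3·√(π)) + 2·x/√(π) + 5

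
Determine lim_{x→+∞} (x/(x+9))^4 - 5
As x → +∞: x/(x+9) = 1/(1 + 9/x) → 1, and the 4th power of a limit-1 base also → 1; with the additive constant, 1 - 5 = -4.
Limit = -4.

Final answer: -4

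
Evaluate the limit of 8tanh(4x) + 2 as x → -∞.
Evaluate the dominant behaviour as x → -∞; each term tends to a finite value or vanishes.
Limit = -6.

Final answer: -6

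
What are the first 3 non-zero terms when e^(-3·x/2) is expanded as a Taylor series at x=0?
9·x^2/8 - 3·x/2 + 1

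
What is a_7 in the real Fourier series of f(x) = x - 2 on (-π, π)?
a_7 = (1/π) ∫_{-π}^{π} f(x)·cos(7x) dx.
Evaluate the integral (use parity and integration by parts as needed): a_7 = 0.

Final answer: 0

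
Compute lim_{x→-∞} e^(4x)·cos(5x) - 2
Evaluate the dominant behaviour as x → -∞; each term tends to a finite value or vanishes.
Limit = -2.

Final answer: -2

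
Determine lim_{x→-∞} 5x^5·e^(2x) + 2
The product is a 0·∞ indeterminate form at x → -∞.
Rewrite the product as 5x^5 / e^(-2x) (an ∞/∞ form) and apply L'Hôpital, or use the standard hierarchy e^(2|x|) ≫ |x^5| as x → -∞.
The indeterminate product → 0, so the limit = 2.

Final answer: 2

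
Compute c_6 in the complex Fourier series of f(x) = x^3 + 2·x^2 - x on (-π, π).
Compute the real Fourier coefficients first: a_6 = 2/9, b_6 = 7/18 - π^2/3.
Then c_6 = (a_6 − i·b_6)/2 = 1/9 - 7·i/36 + i·π^2/6.

Final answer: 1/9 - 7·i/36 + i·π^2/6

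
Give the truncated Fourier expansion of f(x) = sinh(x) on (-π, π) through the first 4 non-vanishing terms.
sin(x)·sinh(π)/π - 4·sin(2·x)·sinh(π)/(5·π) + 3·sin(3·x)·sinh(π)/(5·π) - 8·sin(4·x)·sinh(π)/(17·π)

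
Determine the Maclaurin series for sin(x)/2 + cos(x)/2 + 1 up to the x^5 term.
x^5/240 + x^4/48 - x^3/12 - x^2/4 + x/2 + 3/2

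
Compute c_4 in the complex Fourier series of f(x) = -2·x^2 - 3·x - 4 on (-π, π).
Compute the real Fourier coefficients first: a_4 = -1/2, b_4 = 3/2.
Then c_4 = (a_4 − i·b_4)/2 = -1/4 - 3·i/4.

Final answer: -1/4 - 3·i/4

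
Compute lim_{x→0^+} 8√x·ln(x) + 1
The product is a 0·∞ indeterminate form at x → 0⁺.
Rewrite the product as 8·ln(x) / x^(-1/2) and apply L'Hôpital, or use the standard hierarchy x^(-1/2) ≫ |ln x| as x → 0⁺.
The indeterminate product → 0, so the limit = 1.

Final answer: 1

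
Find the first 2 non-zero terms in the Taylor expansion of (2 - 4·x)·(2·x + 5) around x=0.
10 - 16·x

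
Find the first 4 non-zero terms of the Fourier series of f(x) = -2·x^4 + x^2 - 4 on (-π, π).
(-100 + 16·π^2)·cos(x) + (7 - 4·π^2)·cos(2·x) + (-44/27 + 16·π^2/9)·cos(3·x) - 2·π^4/5 - 4 + π^2/3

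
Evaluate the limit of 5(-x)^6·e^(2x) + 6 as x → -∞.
The product is a 0·∞ indeterminate form at x → -∞.
Rewrite the product as 5(-x)^6 / e^(-2x) (an ∞/∞ form) and apply L'Hôpital, or use the standard hierarchy e^(2|x|) ≫ |(-x)^6| as x → -∞.
The indeterminate product → 0, so the limit = 6.

Final answer: 6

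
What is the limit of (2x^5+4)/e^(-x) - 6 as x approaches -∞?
The quotient is an ∞/∞ indeterminate form as x → -∞.
Compare growth rates of the dominant terms (exponentials ≫ polynomials ≫ logarithms), or apply L'Hôpital's rule; the quotient → 0.
Adding the constant: 0 - 6 = -6. Limit = -6.

Final answer: -6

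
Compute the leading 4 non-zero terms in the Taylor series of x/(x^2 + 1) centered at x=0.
-x^7 + x^5 - x^3 + x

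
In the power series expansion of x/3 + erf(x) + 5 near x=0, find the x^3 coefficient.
Expand to order 3: x/3 + erf(x) + 5 = -2·x^3/(3·√(π)) + x·(1/3 + 2/√(π)) + 5 + O(x^4).
The coefficient of x^3 is -2/(3·√(π)).

Final answer: -2/(3·√(π))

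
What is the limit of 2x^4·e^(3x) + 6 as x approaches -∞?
The product is a 0·∞ indeterminate form at x → -∞.
Rewrite the product as 2x^4 / e^(-3x) (an ∞/∞ form) and apply L'Hôpital, or use the standard hierarchy e^(3|x|) ≫ |x^4| as x → -∞.
The indeterminate product → 0, so the limit = 6.

Final answer: 6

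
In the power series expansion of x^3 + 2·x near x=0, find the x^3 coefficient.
Expand to order 3: x^3 + 2·x = x^3 + 2·x + O(x^4).
The coefficient of x^3 is 1.

Final answer: 1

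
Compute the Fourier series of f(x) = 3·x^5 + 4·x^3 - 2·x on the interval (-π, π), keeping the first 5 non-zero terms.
(-112·π^2 + 6·π^4 + 668)·sin(x) + (-3·π^4 - 29/2 + 11·π^2)·sin(2·x) + (-16·π^2/9 - 4/27 + 2·π^4)·sin(3·x) + (-3·π^4/2 - π^2/8 + 67/64)·sin(4·x) + (-596/625 + 16·π^2/25 + 6·π^4/5)·sin(5·x)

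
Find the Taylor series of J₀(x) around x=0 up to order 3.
1 - x^2/4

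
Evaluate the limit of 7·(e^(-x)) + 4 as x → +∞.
Evaluate the dominant behaviour as x → +∞; each term tends to a finite value or vanishes.
Limit = 4.

Final answer: 4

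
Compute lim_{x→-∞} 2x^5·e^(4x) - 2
The product is a 0·∞ indeterminate form at x → -∞.
Rewrite the product as 2x^5 / e^(-4x) (an ∞/∞ form) and apply L'Hôpital, or use the standard hierarchy e^(4|x|) ≫ |x^5| as x → -∞.
The indeterminate product → 0, so the limit = -2.

Final answer: -2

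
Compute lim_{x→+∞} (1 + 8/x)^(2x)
As x → +∞: write (1 + 8/x)^(2x) = ((1 + 8/x)^x)^2 → (e^8)^2 = e^16.
Limit = e^(16).

Final answer: e^(16)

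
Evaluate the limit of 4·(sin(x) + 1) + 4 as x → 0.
Direct substitution at x = 0 gives 8.

Final answer: 8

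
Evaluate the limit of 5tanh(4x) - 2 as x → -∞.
Evaluate the dominant behaviour as x → -∞; each term tends to a finite value or vanishes.
Limit = -7.

Final answer: -7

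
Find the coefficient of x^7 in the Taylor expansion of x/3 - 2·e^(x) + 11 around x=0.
Expand to order 7: x/3 - 2·e^(x) + 11 = -x^7/2520 - x^6/360 - x^5/60 - x^4/12 - x^3/3 - x^2 - 5·x/3 + 9 + O(x^8).
The coefficient of x^7 is -1/2520.

Final answer: -1/2520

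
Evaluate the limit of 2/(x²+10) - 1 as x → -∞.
Evaluate the dominant behaviour as x → -∞; each term tends to a finite value or vanishes.
Limit = -1.

Final answer: -1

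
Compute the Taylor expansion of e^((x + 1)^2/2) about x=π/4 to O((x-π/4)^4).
e^(1/2)·e^(π/4)·e^(π^2/32) + (π·e^(1/2)·e^(π/4)·e^(π^2/32)/4 + e^(1/2)·e^(π/4)·e^(π^2/32))·(x - π/4) + (π^2·e^(1/2)·e^(π/4)·e^(π^2/32)/32 + π·e^(1/2)·e^(π/4)·e^(π^2/32)/4 + e^(1/2)·e^(π/4)·e^(π^2/32))·(x - π/4)^2 + (π^3·e^(1/2)·e^(π/4)·e^(π^2/32)/384 + π^2·e^(1/2)·e^(π/4)·e^(π^2/32)/32 + 2·e^(1/2)·e^(π/4)·e^(π^2/32)/3 + π·e^(1/2)·e^(π/4)·e^(π^2/32)/4)·(x - π/4)^3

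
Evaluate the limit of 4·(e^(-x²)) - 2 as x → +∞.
Evaluate the dominant behaviour as x → +∞; each term tends to a finite value or vanishes.
Limit = -2.

Final answer: -2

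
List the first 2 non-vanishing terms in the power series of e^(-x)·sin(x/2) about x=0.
-x^2/2 + x/2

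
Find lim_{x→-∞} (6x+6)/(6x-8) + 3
Evaluate the dominant behaviour as x → -∞; each term tends to a finite value or vanishes.
Limit = 4.

Final answer: 4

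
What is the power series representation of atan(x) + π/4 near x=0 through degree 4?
-x^3/3 + x + π/4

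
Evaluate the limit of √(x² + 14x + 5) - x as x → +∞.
This is an ∞ − ∞ indeterminate form.
Multiply and divide by the conjugate √(x²+14x + 5) + x; the x² terms cancel, leaving (14x + 5)/(√(x²+14x + 5)+x) → 14/2 = 7.
Limit = 7.

Final answer: 7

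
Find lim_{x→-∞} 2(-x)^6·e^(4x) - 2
The product is a 0·∞ indeterminate form at x → -∞.
Rewrite the product as 2(-x)^6 / e^(-4x) (an ∞/∞ form) and apply L'Hôpital, or use the standard hierarchy e^(4|x|) ≫ |(-x)^6| as x → -∞.
The indeterminate product → 0, so the limit = -2.

Final answer: -2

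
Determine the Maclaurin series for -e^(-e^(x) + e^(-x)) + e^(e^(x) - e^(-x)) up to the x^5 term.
19·x^5/10 + 10·x^3/3 + 4·x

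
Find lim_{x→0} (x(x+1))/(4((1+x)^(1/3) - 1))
Both numerator and denominator → 0 as x → 0; this is a 0/0 indeterminate form.
Expand each to leading order near x = 0: numerator ~ x, denominator ~ 4·x/3.
The limit of the ratio is 3/4.

Final answer: 3/4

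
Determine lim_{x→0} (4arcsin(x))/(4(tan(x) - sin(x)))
Both numerator and denominator → 0 as x → 0; this is a 0/0 indeterminate form.
Expand each to leading order near x = 0: numerator ~ 4·x, denominator ~ 2·x^3.
The limit of the ratio is ∞.

Final answer: ∞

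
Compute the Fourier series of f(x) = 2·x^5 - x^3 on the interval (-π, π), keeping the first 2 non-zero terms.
(-82·π^2 + 4·π^4 + 492)·sin(x) + (-2·π^4 - 33/2 + 11·π^2)·sin(2·x)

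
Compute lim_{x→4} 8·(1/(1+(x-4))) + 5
Direct substitution at x = 4 gives 13.

Final answer: 13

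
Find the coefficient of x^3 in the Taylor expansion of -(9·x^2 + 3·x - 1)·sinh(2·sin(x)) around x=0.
Expand to order 3: -(9·x^2 + 3·x - 1)·sinh(2·sin(x)) = -17·x^3 - 6·x^2 + 2·x + O(x^4).
The coefficient of x^3 is -17.

Final answer: -17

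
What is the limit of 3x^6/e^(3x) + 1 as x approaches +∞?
The quotient is an ∞/∞ indeterminate form as x → +∞.
The exponential denominator e^(3x) dominates the polynomial numerator (e^x ≫ x^6 as x → ∞), so the quotient → 0.
Adding the constant: 0 + 1 = 1. Limit = 1.

Final answer: 1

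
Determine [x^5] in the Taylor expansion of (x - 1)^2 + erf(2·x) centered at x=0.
Expand to order 5: (x - 1)^2 + erf(2·x) = 32·x^5/(5·√(π)) - 16·x^3/(3·√(π)) + x^2 + x·(-2 + 4/√(π)) + 1 + O(x^6).
The coefficient of x^5 is 32/(5·√(π)).

Final answer: 32/(5·√(π))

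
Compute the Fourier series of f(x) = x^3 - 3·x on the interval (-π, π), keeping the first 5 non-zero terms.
(-18 + 2·π^2)·sin(x) + (9/2 - π^2)·sin(2·x) + (-22/9 + 2·π^2/3)·sin(3·x) + (27/16 - π^2/2)·sin(4·x) + (-162/125 + 2·π^2/5)·sin(5·x)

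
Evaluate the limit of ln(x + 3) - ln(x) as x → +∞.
This is an ∞ − ∞ indeterminate form.
Combine the logarithms: ln(x+3) − ln(x) = ln((x+3)/(x)) = ln(1 + 3/(x)) → ln(1) = 0.
Limit = 0.

Final answer: 0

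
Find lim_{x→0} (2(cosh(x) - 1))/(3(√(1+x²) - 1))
Both numerator and denominator → 0 as x → 0; this is a 0/0 indeterminate form.
Expand each to leading order near x = 0: numerator ~ x^2, denominator ~ 3·x^2/2.
The limit of the ratio is 2/3.

Final answer: 2/3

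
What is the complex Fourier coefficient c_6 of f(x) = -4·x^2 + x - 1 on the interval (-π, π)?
Compute the real Fourier coefficients first: a_6 = -4/9, b_6 = -1/3.
Then c_6 = (a_6 − i·b_6)/2 = -2/9 + i/6.

Final answer: -2/9 + i/6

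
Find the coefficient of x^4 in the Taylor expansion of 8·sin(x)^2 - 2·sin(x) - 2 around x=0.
Expand to order 4: 8·sin(x)^2 - 2·sin(x) - 2 = -8·x^4/3 + x^3/3 + 8·x^2 - 2·x - 2 + O(x^5).
The coefficient of x^4 is -8/3.

Final answer: -8/3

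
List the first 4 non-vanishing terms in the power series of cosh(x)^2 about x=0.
2·x^6/45 + x^4/3 + x^2 + 1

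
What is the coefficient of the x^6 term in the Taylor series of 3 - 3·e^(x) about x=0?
Expand to order 6: 3 - 3·e^(x) = -x^6/240 - x^5/40 - x^4/8 - x^3/2 - 3·x^2/2 - 3·x + O(x^7).
The coefficient of x^6 is -1/240.

Final answer: -1/240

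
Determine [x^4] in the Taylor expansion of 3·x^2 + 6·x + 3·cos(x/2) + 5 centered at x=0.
Expand to order 4: 3·x^2 + 6·x + 3·cos(x/2) + 5 = x^4/128 + 21·x^2/8 + 6·x + 8 + O(x^5).
The coefficient of x^4 is 1/128.

Final answer: 1/128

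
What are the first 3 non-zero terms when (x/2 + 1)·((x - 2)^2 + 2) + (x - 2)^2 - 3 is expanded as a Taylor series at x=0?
x^3/2 - 5·x + 7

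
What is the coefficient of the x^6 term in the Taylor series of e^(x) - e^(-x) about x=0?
Expand to order 6: e^(x) - e^(-x) = x^5/60 + x^3/3 + 2·x + O(x^7).
The coefficient of x^6 is 0.

Final answer: 0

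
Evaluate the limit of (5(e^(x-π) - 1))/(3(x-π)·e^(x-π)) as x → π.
Both numerator and denominator → 0 as x → π; this is a 0/0 indeterminate form.
Expand each to leading order near x = π: numerator ~ 5·(x - π), denominator ~ 3·(x - π).
The limit of the ratio is 5/3.

Final answer: 5/3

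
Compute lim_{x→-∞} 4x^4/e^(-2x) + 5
The quotient is an ∞/∞ indeterminate form as x → -∞.
Compare growth rates of the dominant terms (exponentials ≫ polynomials ≫ logarithms), or apply L'Hôpital's rule; the quotient → 0.
Adding the constant: 0 + 5 = 5. Limit = 5.

Final answer: 5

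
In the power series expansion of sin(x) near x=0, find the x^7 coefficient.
Expand to order 7: sin(x) = -x^7/5040 + x^5/120 - x^3/6 + x + O(x^8).
The coefficient of x^7 is -1/5040.

Final answer: -1/5040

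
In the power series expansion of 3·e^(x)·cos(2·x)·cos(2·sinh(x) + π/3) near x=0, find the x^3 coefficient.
Expand to order 3: 3·e^(x)·cos(2·x)·cos(2·sinh(x) + π/3) = x^3·(-23/4 + 6·√(3)) + x^2·(-21/4 - 3·√(3)) + x·(3/2 - 3·√(3)) + 3/2 + O(x^4).
The coefficient of x^3 is -23/4 + 6·√(3).

Final answer: -23/4 + 6·√(3)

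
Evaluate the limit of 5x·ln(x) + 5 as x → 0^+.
The product is a 0·∞ indeterminate form at x → 0⁺.
Rewrite the product as 5·ln(x) / x^(-1) and apply L'Hôpital, or use the standard hierarchy x^(-1) ≫ |ln x| as x → 0⁺.
The indeterminate product → 0, so the limit = 5.

Final answer: 5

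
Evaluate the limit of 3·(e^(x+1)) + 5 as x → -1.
Direct substitution at x = -1 gives 8.

Final answer: 8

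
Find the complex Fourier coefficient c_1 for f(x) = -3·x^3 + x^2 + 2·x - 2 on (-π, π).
Compute the real Fourier coefficients first: a_1 = -4, b_1 = 40 - 6·π^2.
Then c_1 = (a_1 − i·b_1)/2 = -2 - 20·i + 3·i·π^2.

Final answer: -2 - 20·i + 3·i·π^2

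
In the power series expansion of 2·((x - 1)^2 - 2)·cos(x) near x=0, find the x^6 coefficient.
Expand to order 6: 2·((x - 1)^2 - 2)·cos(x) = 31·x^6/360 - x^5/6 - 13·x^4/12 + 2·x^3 + 3·x^2 - 4·x - 2 + O(x^7).
The coefficient of x^6 is 31/360.

Final answer: 31/360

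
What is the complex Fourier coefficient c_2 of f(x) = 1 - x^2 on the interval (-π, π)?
Compute the real Fourier coefficients first: a_2 = -1, b_2 = 0.
Then c_2 = (a_2 − i·b_2)/2 = -1/2.

Final answer: -1/2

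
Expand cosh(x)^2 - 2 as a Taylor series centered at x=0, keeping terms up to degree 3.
x^2 - 1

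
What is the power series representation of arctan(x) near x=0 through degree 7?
-x^7/7 + x^5/5 - x^3/3 + x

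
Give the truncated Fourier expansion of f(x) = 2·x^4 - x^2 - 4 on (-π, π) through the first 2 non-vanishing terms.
(100 - 16·π^2)·cos(x) - 4 - π^2/3 + 2·π^4/5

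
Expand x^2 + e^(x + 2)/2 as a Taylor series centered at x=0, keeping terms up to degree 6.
x^6·e^(2)/1440 + x^5·e^(2)/240 + x^4·e^(2)/48 + x^3·e^(2)/12 + x^2·(1 + e^(2)/4) + x·e^(2)/2 + e^(2)/2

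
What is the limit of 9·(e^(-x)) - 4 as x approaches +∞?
Evaluate the dominant behaviour as x → +∞; each term tends to a finite value or vanishes.
Limit = -4.

Final answer: -4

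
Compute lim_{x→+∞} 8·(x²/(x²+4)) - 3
Evaluate the dominant behaviour as x → +∞; each term tends to a finite value or vanishes.
Limit = 5.

Final answer: 5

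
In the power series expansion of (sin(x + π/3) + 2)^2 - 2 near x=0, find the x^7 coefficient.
Expand to order 7: (sin(x + π/3) + 2)^2 - 2 = x^7·(√(3)/2 + 2)^2·(-√(3)/(160·(√(3)/2 + 2)^2) - 1/(5040·(√(3)/2 + 2))) + x^6·(√(3)/2 + 2)^2·(-29/(1440·(√(3)/2 + 2)^2) - √(3)/(720·(√(3)/2 + 2))) + x^5·(√(3)/2 + 2)^2·(1/(120·(√(3)/2 + 2)) + √(3)/(16·(√(3)/2 + 2)^2)) + x^4·(√(3)/2 + 2)^2·(5/(48·(√(3)/2 + 2)^2) + √(3)/(24·(√(3)/2 + 2))) + x^3·(√(3)/2 + 2)^2·(-1/(6·(√(3)/2 + 2)) - √(3)/(4·(√(3)/2 + 2)^2)) + x^2·(√(3)/2 + 2)^2·(-√(3)/(2·(√(3)/2 + 2)) + 1/(4·(√(3)/2 + 2)^2)) + x·(√(3)/2 + 2) - 2 + (√(3)/2 + 2)^2 + O(x^8).
The coefficient of x^7 is (√(3)/2 + 2)^2·(-√(3)/(160·(√(3)/2 + 2)^2) - 1/(5040·(√(3)/2 + 2))).

Final answer: (√(3)/2 + 2)^2·(-√(3)/(160·(√(3)/2 + 2)^2) - 1/(5040·(√(3)/2 + 2)))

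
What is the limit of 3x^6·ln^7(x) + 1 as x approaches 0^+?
The product is a 0·∞ indeterminate form at x → 0⁺.
Rewrite the product as 3·ln^7(x) / x^(-6) and apply L'Hôpital, or use the standard hierarchy x^(-6) ≫ |ln x|^7 as x → 0⁺.
The indeterminate product → 0, so the limit = 1.

Final answer: 1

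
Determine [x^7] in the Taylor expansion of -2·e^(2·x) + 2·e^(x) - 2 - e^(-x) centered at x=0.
Expand to order 7: -2·e^(2·x) + 2·e^(x) - 2 - e^(-x) = -253·x^7/5040 - 127·x^6/720 - 61·x^5/120 - 31·x^4/24 - 13·x^3/6 - 7·x^2/2 - x - 3 + O(x^8).
The coefficient of x^7 is -253/5040.

Final answer: -253/5040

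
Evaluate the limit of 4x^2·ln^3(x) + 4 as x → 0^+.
The product is a 0·∞ indeterminate form at x → 0⁺.
Rewrite the product as 4·ln^3(x) / x^(-2) and apply L'Hôpital, or use the standard hierarchy x^(-2) ≫ |ln x|^3 as x → 0⁺.
The indeterminate product → 0, so the limit = 4.

Final answer: 4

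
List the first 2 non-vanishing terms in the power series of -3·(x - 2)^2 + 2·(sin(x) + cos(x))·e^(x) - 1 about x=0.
16·x - 11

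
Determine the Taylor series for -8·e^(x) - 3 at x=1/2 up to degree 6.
-8·e^(1/2) - 3 - 8·e^(1/2)·(x - 1/2) - 4·e^(1/2)·(x - 1/2)^2 - 4·e^(1/2)·(x - 1/2)^3/3 - e^(1/2)·(x - 1/2)^4/3 - e^(1/2)·(x - 1/2)^5/15 - e^(1/2)·(x - 1/2)^6/90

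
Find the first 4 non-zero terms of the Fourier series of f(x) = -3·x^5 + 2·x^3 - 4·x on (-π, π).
(-752 - 6·π^4 + 124·π^2)·sin(x) + (-17·π^2 + 59/2 + 3·π^4)·sin(2·x) + (-2·π^4 - 176/27 + 52·π^2/9)·sin(3·x) + (-23·π^2/8 + 197/64 + 3·π^4/2)·sin(4·x)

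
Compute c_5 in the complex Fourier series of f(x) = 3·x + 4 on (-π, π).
Compute the real Fourier coefficients first: a_5 = 0, b_5 = 6/5.
Then c_5 = (a_5 − i·b_5)/2 = -3·i/5.

Final answer: -3·i/5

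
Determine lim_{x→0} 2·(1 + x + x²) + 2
Direct substitution at x = 0 gives 4.

Final answer: 4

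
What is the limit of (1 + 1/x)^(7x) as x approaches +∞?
As x → +∞: write (1 + 1/x)^(7x) = ((1 + 1/x)^x)^7 → (e^1)^7 = e^7.
Limit = e^(7).

Final answer: e^(7)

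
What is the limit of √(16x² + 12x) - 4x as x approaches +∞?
As x → +∞: multiply by the conjugate to get (12x)/(√(16x²+12x)+4x); the denominator ~ 8x, so the limit is 12/8 = 3/2.
Limit = 3/2.

Final answer: 3/2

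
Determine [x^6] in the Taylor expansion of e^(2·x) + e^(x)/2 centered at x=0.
Expand to order 6: e^(2·x) + e^(x)/2 = 43·x^6/480 + 13·x^5/48 + 11·x^4/16 + 17·x^3/12 + 9·x^2/4 + 5·x/2 + 3/2 + O(x^7).
The coefficient of x^6 is 43/480.

Final answer: 43/480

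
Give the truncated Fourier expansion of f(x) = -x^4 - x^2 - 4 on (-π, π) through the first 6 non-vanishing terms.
(-44 + 8·π^2)·cos(x) + (2 - 2·π^2)·cos(2·x) + (-4/27 + 8·π^2/9)·cos(3·x) + (-π^2/2 - 1/16)·cos(4·x) + (52/625 + 8·π^2/25)·cos(5·x) - π^4/5 - 4 - π^2/3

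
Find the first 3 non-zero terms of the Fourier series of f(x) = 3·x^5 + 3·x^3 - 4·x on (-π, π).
(-114·π^2 + 6·π^4 + 676)·sin(x) + (-3·π^4 - 14 + 12·π^2)·sin(2·x) + (-22·π^2/9 - 28/27 + 2·π^4)·sin(3·x)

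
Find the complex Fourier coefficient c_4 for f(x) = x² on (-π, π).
Compute the real Fourier coefficients first: a_4 = 1/4, b_4 = 0.
Then c_4 = (a_4 − i·b_4)/2 = 1/8.

Final answer: 1/8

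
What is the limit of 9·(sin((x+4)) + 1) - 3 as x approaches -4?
Direct substitution at x = -4 gives 6.

Final answer: 6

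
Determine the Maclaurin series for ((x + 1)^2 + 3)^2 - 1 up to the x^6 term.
x^4 + 4·x^3 + 12·x^2 + 16·x + 15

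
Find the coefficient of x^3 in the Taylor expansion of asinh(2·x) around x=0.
Expand to order 3: asinh(2·x) = -4·x^3/3 + 2·x + O(x^4).
The coefficient of x^3 is -4/3.

Final answer: -4/3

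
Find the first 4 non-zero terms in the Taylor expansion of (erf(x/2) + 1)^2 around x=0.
-x^3/(6·√(π)) + x^2/π + 2·x/√(π) + 1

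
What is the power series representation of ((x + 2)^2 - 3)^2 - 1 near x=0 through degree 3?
8·x^3 + 18·x^2 + 8·x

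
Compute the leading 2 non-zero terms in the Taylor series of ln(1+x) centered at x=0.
-x^2/2 + x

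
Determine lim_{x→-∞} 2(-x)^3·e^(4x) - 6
The product is a 0·∞ indeterminate form at x → -∞.
Rewrite the product as 2(-x)^3 / e^(-4x) (an ∞/∞ form) and apply L'Hôpital, or use the standard hierarchy e^(4|x|) ≫ |(-x)^3| as x → -∞.
The indeterminate product → 0, so the limit = -6.

Final answer: -6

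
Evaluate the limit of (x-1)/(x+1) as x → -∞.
Evaluate the dominant behaviour as x → -∞; each term tends to a finite value or vanishes.
Limit = 1.

Final answer: 1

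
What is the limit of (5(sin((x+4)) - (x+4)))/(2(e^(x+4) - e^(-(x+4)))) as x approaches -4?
Both numerator and denominator → 0 as x → -4; this is a 0/0 indeterminate form.
Expand each to leading order near x = -4: numerator ~ -5·(x + 4)^3/6, denominator ~ 4·(x + 4).
The limit of the ratio is 0.

Final answer: 0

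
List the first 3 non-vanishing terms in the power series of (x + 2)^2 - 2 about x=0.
x^2 + 4·x + 2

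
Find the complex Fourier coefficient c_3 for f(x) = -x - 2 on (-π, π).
Compute the real Fourier coefficients first: a_3 = 0, b_3 = -2/3.
Then c_3 = (a_3 − i·b_3)/2 = i/3.

Final answer: i/3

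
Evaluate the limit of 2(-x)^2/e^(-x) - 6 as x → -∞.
The quotient is an ∞/∞ indeterminate form as x → -∞.
Compare growth rates of the dominant terms (exponentials ≫ polynomials ≫ logarithms), or apply L'Hôpital's rule; the quotient → 0.
Adding the constant: 0 - 6 = -6. Limit = -6.

Final answer: -6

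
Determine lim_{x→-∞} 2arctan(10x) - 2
Evaluate the dominant behaviour as x → -∞; each term tends to a finite value or vanishes.
Limit = -π - 2.

Final answer: -π - 2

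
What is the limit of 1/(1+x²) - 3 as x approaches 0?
Direct substitution at x = 0 gives -2.

Final answer: -2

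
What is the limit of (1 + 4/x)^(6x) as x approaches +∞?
As x → +∞: write (1 + 4/x)^(6x) = ((1 + 4/x)^x)^6 → (e^4)^6 = e^24.
Limit = e^(24).

Final answer: e^(24)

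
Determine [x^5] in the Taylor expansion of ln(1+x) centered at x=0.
Expand to order 5: ln(1+x) = x^5/5 - x^4/4 + x^3/3 - x^2/2 + x + O(x^6).
The coefficient of x^5 is 1/5.

Final answer: 1/5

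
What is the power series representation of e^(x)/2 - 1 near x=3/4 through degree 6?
-1 + e^(3/4)/2 + e^(3/4)·(x - 3/4)/2 + e^(3/4)·(x - 3/4)^2/4 + e^(3/4)·(x - 3/4)^3/12 + e^(3/4)·(x - 3/4)^4/48 + e^(3/4)·(x - 3/4)^5/240 + e^(3/4)·(x - 3/4)^6/1440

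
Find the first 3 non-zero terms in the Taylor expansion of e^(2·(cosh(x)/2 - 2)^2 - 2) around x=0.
9·x^4·e^(5/2)/8 - 3·x^2·e^(5/2)/2 + e^(5/2)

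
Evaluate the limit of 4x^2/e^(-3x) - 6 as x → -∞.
The quotient is an ∞/∞ indeterminate form as x → -∞.
Compare growth rates of the dominant terms (exponentials ≫ polynomials ≫ logarithms), or apply L'Hôpital's rule; the quotient → 0.
Adding the constant: 0 - 6 = -6. Limit = -6.

Final answer: -6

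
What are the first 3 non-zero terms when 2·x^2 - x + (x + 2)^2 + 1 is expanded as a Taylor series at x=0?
3·x^2 + 3·x + 5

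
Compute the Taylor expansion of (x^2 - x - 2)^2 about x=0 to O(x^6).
x^4 - 2·x^3 - 3·x^2 + 4·x + 4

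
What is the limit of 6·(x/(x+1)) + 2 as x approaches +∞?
Evaluate the dominant behaviour as x → +∞; each term tends to a finite value or vanishes.
Limit = 8.

Final answer: 8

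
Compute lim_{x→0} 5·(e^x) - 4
Direct substitution at x = 0 gives 1.

Final answer: 1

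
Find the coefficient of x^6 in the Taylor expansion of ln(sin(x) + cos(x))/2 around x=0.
Expand to order 6: ln(sin(x) + cos(x))/2 = -16·x^6/45 + x^5/3 - x^4/3 + x^3/3 - x^2/2 + x/2 + O(x^7).
The coefficient of x^6 is -16/45.

Final answer: -16/45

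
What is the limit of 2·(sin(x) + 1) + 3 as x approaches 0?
Direct substitution at x = 0 gives 5.

Final answer: 5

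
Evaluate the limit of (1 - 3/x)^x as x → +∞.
As x → +∞: this is the defining limit (1 - 3/x)^x → e^(-3).
Limit = e^(-3).

Final answer: e^(-3)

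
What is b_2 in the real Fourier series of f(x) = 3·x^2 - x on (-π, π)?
b_2 = (1/π) ∫_{-π}^{π} f(x)·sin(2x) dx.
Evaluate the integral (use parity and integration by parts as needed): b_2 = 1.

Final answer: 1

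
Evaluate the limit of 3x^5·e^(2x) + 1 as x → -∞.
The product is a 0·∞ indeterminate form at x → -∞.
Rewrite the product as 3x^5 / e^(-2x) (an ∞/∞ form) and apply L'Hôpital, or use the standard hierarchy e^(2|x|) ≫ |x^5| as x → -∞.
The indeterminate product → 0, so the limit = 1.

Final answer: 1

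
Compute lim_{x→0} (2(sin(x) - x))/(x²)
Both numerator and denominator → 0 as x → 0; this is a 0/0 indeterminate form.
Expand each to leading order near x = 0: numerator ~ -x^3/3, denominator ~ x^2.
The limit of the ratio is 0.

Final answer: 0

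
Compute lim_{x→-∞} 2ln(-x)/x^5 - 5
The quotient is an ∞/∞ indeterminate form as x → -∞.
Compare growth rates of the dominant terms (exponentials ≫ polynomials ≫ logarithms), or apply L'Hôpital's rule; the quotient → 0.
Adding the constant: 0 - 5 = -5. Limit = -5.

Final answer: -5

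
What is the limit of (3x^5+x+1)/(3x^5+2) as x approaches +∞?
This is an ∞/∞ indeterminate form as x → +∞.
Divide numerator and denominator by x^5 and let the lower-order terms vanish; the leading terms give 3/3 = 1.
Limit = 1.

Final answer: 1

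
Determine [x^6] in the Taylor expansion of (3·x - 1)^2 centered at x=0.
Expand to order 6: (3·x - 1)^2 = 9·x^2 - 6·x + 1 + O(x^7).
The coefficient of x^6 is 0.

Final answer: 0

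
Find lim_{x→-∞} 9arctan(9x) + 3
Evaluate the dominant behaviour as x → -∞; each term tends to a finite value or vanishes.
Limit = 3 - 9·π/2.

Final answer: 3 - 9·π/2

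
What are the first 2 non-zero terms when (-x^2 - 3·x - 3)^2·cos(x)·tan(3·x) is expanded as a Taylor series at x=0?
54·x^2 + 27·x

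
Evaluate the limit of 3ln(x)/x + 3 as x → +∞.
The quotient is an ∞/∞ indeterminate form as x → +∞.
The polynomial denominator x dominates the logarithmic numerator (any positive power of x ≫ ln(x) as x → ∞), so the quotient → 0.
Adding the constant: 0 + 3 = 3. Limit = 3.

Final answer: 3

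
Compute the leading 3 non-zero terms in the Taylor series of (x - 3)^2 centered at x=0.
x^2 - 6·x + 9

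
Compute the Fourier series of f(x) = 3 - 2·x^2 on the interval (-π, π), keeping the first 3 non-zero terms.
8·cos(x) - 2·cos(2·x) - 2·π^2/3 + 3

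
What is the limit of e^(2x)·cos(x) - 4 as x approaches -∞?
Evaluate the dominant behaviour as x → -∞; each term tends to a finite value or vanishes.
Limit = -4.

Final answer: -4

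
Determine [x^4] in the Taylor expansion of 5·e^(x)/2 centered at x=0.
Expand to order 4: 5·e^(x)/2 = 5·x^4/48 + 5·x^3/12 + 5·x^2/4 + 5·x/2 + 5/2 + O(x^5).
The coefficient of x^4 is 5/48.

Final answer: 5/48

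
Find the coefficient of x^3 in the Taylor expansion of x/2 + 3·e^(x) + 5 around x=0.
Expand to order 3: x/2 + 3·e^(x) + 5 = x^3/2 + 3·x^2/2 + 7·x/2 + 8 + O(x^4).
The coefficient of x^3 is 1/2.

Final answer: 1/2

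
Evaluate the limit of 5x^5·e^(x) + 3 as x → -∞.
The product is a 0·∞ indeterminate form at x → -∞.
Rewrite the product as 5x^5 / e^(-x) (an ∞/∞ form) and apply L'Hôpital, or use the standard hierarchy e^(|x|) ≫ |x^5| as x → -∞.
The indeterminate product → 0, so the limit = 3.

Final answer: 3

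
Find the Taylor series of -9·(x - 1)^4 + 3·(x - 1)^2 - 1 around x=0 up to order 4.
-9·x^4 + 36·x^3 - 51·x^2 + 30·x - 7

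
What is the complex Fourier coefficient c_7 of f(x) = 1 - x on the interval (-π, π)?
Compute the real Fourier coefficients first: a_7 = 0, b_7 = -2/7.
Then c_7 = (a_7 − i·b_7)/2 = i/7.

Final answer: i/7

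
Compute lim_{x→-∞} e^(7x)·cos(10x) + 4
Evaluate the dominant behaviour as x → -∞; each term tends to a finite value or vanishes.
Limit = 4.

Final answer: 4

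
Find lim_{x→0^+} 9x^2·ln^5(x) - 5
The product is a 0·∞ indeterminate form at x → 0⁺.
Rewrite the product as 9·ln^5(x) / x^(-2) and apply L'Hôpital, or use the standard hierarchy x^(-2) ≫ |ln x|^5 as x → 0⁺.
The indeterminate product → 0, so the limit = -5.

Final answer: -5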